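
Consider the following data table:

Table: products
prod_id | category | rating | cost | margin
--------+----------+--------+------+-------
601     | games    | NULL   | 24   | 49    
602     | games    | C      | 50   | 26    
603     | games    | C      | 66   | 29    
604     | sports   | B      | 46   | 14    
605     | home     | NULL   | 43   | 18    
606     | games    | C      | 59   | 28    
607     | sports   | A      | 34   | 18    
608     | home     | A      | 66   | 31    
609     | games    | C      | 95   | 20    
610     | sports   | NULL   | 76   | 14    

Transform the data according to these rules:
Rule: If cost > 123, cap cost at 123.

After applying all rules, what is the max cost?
95

Step 1: Original maximum cost = 95
Step 2: Check cap of 123 against maximum
Step 3: No records exceed the cap (max 95 <= cap 123), so no capping applies
Step 4: Maximum after transformation = 95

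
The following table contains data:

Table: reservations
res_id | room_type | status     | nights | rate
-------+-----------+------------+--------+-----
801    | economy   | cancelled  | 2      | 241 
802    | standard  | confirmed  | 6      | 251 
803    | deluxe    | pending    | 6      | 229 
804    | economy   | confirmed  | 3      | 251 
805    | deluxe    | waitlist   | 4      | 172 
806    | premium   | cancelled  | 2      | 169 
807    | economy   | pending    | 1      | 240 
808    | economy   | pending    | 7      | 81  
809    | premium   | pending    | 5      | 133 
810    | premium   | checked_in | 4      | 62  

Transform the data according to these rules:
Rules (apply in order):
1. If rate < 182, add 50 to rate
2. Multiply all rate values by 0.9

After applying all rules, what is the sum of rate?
1871.1

Step 1: Apply Rule 1 - Add 50 to records with rate < 182
  - 5 records affected: 617 + (5 × 50) = 867
  - Unaffected records: 1212
  - Sum after Rule 1: 2079
Step 2: Apply Rule 2 - Multiply all by 0.9
  - 2079 × 0.9 = 1871.1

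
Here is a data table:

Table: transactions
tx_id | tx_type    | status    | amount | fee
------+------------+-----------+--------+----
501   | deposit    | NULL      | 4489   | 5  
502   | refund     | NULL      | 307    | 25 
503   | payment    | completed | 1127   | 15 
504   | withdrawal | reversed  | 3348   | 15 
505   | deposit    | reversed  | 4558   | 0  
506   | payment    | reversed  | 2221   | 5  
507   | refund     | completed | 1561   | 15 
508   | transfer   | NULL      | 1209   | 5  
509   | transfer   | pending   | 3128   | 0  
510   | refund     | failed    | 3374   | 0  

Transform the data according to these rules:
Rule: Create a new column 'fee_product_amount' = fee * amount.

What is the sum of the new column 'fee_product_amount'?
137810

Step 1: For each record, compute fee * amount
Example calculations:
  5 * 4489 = 22445
  25 * 307 = 7675
  15 * 1127 = 16905
  ...
Step 2: Sum all derived values
Step 3: Total = 137810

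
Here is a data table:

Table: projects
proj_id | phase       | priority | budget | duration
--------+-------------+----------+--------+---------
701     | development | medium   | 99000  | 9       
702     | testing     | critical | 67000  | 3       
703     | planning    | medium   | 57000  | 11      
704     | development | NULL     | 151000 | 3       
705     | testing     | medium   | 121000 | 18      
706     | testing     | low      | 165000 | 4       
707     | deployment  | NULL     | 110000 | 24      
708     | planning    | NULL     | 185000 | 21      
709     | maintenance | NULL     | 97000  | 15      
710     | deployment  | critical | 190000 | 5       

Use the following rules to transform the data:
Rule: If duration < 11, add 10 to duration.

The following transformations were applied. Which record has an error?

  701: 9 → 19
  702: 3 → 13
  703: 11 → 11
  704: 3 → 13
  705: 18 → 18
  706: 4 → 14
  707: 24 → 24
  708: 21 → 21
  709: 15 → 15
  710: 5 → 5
Record 710 has an error. The correct transformed value should be 15, not 5.

Step 1: Check each record against the rule
Step 2: Record 710 has duration = 5
Step 3: Since 5 < 11, the bonus should have been applied
Step 4: Correct value = 15, but claimed value = 5
Conclusion: Record 710 has the error.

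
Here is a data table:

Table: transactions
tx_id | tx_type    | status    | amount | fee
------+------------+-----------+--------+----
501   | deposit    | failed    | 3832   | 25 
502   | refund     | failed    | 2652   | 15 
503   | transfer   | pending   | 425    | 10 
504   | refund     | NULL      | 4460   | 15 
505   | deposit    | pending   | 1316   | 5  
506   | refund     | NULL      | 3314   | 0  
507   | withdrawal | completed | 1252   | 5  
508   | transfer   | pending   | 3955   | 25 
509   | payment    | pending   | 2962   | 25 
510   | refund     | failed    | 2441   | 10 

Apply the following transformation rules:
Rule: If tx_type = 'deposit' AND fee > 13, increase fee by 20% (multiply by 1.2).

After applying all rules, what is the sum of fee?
140.0

Step 1: Find records where tx_type = 'deposit' AND fee > 13
Step 2: 1 records match, summing to 25
Step 3: After multiplier: 25 × 1.2 = 30.0
Step 4: Unaffected records sum: 110
Step 5: Final sum = 30.0 + 110 = 140.0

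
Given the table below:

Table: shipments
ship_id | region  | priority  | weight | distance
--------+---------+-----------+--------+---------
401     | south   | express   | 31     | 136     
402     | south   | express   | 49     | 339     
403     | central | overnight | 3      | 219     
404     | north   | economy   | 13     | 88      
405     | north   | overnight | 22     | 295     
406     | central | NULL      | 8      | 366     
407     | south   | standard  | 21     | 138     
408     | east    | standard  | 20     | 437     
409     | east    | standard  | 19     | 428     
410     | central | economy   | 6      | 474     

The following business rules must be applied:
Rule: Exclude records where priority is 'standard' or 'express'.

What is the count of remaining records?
5

Step 1: Count records to exclude
  - 3 (standard) + 2 (express) = 5 records
Step 2: Total records: 10
Step 3: Remaining = 10 - 5 = 5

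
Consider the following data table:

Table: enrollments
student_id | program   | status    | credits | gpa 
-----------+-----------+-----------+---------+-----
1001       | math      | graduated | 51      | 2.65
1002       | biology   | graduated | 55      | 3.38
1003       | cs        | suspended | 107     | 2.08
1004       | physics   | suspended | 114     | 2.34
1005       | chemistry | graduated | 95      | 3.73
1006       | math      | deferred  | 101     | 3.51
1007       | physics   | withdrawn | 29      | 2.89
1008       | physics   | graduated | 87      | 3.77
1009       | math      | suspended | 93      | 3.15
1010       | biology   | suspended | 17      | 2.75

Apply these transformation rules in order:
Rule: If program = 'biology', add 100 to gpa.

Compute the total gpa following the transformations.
230.25

Step 1: Count records where program = 'biology': 2
Step 2: Total bonus added: 2 × 100 = 200
Step 3: Original sum of gpa: 30.25
Step 4: Final sum = 30.25 + 200 = 230.25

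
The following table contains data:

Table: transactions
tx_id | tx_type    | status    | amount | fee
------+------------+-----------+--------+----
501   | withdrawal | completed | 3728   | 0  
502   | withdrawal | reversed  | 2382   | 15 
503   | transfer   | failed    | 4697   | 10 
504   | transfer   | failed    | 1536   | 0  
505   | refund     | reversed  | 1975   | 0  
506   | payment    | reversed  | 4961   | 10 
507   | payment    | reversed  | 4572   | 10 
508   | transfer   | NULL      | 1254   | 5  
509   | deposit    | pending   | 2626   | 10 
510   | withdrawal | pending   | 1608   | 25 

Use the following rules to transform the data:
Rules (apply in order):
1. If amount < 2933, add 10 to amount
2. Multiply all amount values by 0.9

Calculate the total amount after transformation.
26459.1

Step 1: Apply Rule 1 - Add 10 to records with amount < 2933
  - 6 records affected: 11381 + (6 × 10) = 11441
  - Unaffected records: 17958
  - Sum after Rule 1: 29399
Step 2: Apply Rule 2 - Multiply all by 0.9
  - 29399 × 0.9 = 26459.1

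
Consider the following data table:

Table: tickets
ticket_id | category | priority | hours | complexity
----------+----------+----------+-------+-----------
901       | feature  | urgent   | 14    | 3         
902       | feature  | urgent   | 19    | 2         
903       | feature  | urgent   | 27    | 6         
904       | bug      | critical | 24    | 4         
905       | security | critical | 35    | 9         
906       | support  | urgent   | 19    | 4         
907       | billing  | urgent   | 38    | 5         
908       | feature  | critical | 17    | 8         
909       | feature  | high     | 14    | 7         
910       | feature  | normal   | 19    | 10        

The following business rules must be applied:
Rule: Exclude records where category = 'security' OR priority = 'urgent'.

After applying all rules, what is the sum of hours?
74

Step 1: Find records where category = 'security' OR priority = 'urgent'
Step 2: 6 records match, summing to 152
Step 3: Original sum: 226
Step 4: Remaining sum = 226 - 152 = 74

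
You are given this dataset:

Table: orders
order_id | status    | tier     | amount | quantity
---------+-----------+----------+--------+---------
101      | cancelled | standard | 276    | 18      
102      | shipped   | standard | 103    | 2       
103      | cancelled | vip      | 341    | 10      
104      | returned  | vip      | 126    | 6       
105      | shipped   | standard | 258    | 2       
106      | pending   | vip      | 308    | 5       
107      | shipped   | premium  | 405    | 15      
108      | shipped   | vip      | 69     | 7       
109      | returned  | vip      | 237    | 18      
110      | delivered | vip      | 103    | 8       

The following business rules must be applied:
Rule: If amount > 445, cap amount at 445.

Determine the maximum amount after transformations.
405

Step 1: Original maximum amount = 405
Step 2: Check cap of 445 against maximum
Step 3: No records exceed the cap (max 405 <= cap 445), so no capping applies
Step 4: Maximum after transformation = 405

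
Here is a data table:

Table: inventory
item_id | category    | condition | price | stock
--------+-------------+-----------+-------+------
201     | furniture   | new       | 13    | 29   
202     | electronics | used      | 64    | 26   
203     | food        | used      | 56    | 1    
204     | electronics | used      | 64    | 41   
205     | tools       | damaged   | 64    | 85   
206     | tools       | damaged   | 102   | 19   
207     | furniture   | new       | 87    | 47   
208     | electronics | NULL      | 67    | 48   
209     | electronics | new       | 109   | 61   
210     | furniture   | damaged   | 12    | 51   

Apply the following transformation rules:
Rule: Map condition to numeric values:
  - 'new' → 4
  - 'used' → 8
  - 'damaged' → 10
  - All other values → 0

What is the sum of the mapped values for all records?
66

Step 1: Apply mapping to each record
Step 2: Count by status:
  'new': 3 records × 4 = 12
  'used': 3 records × 8 = 24
  'damaged': 3 records × 10 = 30
Step 3: Sum all mapped values = 66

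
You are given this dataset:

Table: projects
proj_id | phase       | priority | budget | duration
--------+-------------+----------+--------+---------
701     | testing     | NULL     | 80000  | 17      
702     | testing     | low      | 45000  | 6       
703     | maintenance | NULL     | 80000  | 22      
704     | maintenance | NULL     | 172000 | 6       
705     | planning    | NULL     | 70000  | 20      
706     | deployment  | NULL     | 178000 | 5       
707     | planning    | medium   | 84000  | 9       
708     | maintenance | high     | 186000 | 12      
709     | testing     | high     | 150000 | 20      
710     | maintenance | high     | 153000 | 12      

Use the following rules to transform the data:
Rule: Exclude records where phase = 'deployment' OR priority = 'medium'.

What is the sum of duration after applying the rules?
115

Step 1: Find records where phase = 'deployment' OR priority = 'medium'
Step 2: 2 records match, summing to 14
Step 3: Original sum: 129
Step 4: Remaining sum = 129 - 14 = 115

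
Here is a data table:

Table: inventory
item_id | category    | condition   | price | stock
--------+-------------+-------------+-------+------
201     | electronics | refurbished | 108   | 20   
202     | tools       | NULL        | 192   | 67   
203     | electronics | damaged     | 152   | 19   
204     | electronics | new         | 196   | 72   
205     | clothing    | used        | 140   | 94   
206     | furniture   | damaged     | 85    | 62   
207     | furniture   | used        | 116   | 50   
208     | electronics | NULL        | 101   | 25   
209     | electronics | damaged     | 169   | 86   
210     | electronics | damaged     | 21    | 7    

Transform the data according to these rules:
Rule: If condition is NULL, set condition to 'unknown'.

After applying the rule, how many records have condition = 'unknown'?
2

Step 1: Count records where condition IS NULL
Step 2: Found 2 records with NULL condition
Step 3: These records will have condition set to 'unknown'
Step 4: Records already having condition = 'unknown': 0
Step 5: Answer: 2 + 0 = 2 records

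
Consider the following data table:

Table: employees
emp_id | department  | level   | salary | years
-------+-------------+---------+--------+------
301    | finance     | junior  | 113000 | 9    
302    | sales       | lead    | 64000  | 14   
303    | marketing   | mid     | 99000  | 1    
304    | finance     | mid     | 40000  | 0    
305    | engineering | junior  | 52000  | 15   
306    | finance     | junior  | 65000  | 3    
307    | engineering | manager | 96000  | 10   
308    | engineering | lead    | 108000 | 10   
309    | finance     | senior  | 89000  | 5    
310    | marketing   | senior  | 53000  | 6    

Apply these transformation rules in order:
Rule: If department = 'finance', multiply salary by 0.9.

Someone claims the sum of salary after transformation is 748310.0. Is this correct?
No, the correct result is 748300.0.

Step 1: Calculate the correct sum after transformation
Step 2: Apply multiplier 0.9 to records where department = 'finance'
Step 3: Correct result = 748300.0
Step 4: Claimed result = 748310.0
Step 5: 748300.0 ≠ 748310.0
Conclusion: The claimed result is incorrect. The correct answer is 748300.0.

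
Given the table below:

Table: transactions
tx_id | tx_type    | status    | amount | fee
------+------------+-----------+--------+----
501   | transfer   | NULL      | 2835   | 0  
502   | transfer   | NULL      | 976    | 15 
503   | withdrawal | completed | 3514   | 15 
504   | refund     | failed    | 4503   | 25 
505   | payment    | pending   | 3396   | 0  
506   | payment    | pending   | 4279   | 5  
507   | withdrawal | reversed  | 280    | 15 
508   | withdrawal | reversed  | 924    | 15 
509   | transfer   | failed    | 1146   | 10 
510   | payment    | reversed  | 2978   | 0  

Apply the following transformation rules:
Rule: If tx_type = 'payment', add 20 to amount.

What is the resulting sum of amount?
24891

Step 1: Count records where tx_type = 'payment': 3
Step 2: Total bonus added: 3 × 20 = 60
Step 3: Original sum of amount: 24831
Step 4: Final sum = 24831 + 60 = 24891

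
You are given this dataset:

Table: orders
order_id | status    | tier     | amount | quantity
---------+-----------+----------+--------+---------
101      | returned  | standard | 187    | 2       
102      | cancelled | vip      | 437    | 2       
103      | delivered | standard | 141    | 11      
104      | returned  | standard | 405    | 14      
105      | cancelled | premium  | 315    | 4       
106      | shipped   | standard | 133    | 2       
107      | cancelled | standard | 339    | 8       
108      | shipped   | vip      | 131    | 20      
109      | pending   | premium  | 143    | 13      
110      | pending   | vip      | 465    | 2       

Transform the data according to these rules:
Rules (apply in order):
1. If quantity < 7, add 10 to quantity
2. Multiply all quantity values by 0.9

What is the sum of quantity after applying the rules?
115.2

Step 1: Apply Rule 1 - Add 10 to records with quantity < 7
  - 5 records affected: 12 + (5 × 10) = 62
  - Unaffected records: 66
  - Sum after Rule 1: 128
Step 2: Apply Rule 2 - Multiply all by 0.9
  - 128 × 0.9 = 115.2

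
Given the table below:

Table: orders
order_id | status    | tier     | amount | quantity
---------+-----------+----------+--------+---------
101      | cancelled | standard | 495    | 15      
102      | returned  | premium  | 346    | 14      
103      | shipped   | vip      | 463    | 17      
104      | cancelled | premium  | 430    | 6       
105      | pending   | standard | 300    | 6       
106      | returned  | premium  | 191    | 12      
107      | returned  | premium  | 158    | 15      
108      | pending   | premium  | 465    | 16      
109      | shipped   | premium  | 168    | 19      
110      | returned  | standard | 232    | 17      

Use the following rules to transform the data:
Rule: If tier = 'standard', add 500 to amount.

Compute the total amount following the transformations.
4748

Step 1: Count records where tier = 'standard': 3
Step 2: Total bonus added: 3 × 500 = 1500
Step 3: Original sum of amount: 3248
Step 4: Final sum = 3248 + 1500 = 4748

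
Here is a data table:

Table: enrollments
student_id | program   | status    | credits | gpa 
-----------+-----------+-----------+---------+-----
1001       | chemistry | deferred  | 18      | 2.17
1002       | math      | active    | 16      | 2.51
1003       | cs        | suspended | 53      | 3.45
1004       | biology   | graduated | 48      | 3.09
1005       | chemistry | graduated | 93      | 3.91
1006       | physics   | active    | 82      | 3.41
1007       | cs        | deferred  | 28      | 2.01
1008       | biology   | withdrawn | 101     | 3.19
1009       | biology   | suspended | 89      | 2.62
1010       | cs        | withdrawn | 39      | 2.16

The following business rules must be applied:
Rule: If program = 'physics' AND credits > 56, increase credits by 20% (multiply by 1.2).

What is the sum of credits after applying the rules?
583.4

Step 1: Find records where program = 'physics' AND credits > 56
Step 2: 1 records match, summing to 82
Step 3: After multiplier: 82 × 1.2 = 98.4
Step 4: Unaffected records sum: 485
Step 5: Final sum = 98.4 + 485 = 583.4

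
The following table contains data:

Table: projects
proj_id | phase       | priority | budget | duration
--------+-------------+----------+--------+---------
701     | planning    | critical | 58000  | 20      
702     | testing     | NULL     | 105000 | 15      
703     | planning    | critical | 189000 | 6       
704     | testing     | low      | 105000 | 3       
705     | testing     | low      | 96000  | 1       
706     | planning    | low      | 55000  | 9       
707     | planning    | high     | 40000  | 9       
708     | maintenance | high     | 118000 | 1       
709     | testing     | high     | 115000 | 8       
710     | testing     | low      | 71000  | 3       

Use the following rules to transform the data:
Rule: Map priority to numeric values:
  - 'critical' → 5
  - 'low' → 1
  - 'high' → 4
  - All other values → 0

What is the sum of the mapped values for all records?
26

Step 1: Apply mapping to each record
Step 2: Count by status:
  'critical': 2 records × 5 = 10
  'low': 4 records × 1 = 4
  'high': 3 records × 4 = 12
Step 3: Sum all mapped values = 26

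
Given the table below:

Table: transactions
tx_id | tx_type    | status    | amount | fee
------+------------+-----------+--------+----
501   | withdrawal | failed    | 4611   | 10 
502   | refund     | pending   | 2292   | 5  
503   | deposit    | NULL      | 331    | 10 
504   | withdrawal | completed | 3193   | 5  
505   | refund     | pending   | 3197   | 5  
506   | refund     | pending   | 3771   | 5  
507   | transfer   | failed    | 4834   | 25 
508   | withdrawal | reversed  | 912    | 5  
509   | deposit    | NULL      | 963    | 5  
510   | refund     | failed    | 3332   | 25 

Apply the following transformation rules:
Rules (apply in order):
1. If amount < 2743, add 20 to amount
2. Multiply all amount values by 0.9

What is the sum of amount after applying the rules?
24764.4

Step 1: Apply Rule 1 - Add 20 to records with amount < 2743
  - 4 records affected: 4498 + (4 × 20) = 4578
  - Unaffected records: 22938
  - Sum after Rule 1: 27516
Step 2: Apply Rule 2 - Multiply all by 0.9
  - 27516 × 0.9 = 24764.4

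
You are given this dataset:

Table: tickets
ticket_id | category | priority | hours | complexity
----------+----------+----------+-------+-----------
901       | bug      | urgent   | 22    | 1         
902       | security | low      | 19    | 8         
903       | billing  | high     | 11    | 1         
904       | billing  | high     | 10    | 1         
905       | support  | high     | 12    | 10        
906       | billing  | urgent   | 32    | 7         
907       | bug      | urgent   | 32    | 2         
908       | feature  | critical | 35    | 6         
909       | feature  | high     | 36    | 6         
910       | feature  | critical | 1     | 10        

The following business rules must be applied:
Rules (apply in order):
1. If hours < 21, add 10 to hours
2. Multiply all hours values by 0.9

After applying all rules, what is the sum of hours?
234.0

Step 1: Apply Rule 1 - Add 10 to records with hours < 21
  - 5 records affected: 53 + (5 × 10) = 103
  - Unaffected records: 157
  - Sum after Rule 1: 260
Step 2: Apply Rule 2 - Multiply all by 0.9
  - 260 × 0.9 = 234.0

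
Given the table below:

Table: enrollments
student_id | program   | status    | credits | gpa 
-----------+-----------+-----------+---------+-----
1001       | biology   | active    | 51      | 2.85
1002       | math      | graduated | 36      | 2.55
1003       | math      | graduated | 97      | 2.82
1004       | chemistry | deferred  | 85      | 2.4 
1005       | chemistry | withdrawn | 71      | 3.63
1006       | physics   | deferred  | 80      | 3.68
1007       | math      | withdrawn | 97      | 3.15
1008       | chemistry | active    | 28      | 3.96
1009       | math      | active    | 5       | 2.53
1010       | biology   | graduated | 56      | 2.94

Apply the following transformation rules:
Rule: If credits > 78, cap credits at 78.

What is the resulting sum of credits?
559

Step 1: 4 records have credits > 78
Step 2: These records originally summed to 359
Step 3: After capping: 4 × 78 = 312
Step 4: Unaffected records sum: 247
Step 5: Final sum = 312 + 247 = 559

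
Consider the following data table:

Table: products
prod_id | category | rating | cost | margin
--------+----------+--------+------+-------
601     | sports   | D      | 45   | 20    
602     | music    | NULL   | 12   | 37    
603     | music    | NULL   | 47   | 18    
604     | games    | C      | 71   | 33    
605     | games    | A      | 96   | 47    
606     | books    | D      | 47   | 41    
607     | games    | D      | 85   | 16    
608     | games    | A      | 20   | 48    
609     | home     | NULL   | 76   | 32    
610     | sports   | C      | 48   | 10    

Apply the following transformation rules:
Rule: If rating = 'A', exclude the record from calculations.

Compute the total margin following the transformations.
207

Step 1: Identify records where rating = 'A'
Step 2: The excluded records sum to 95
Step 3: Original total margin = 302
Step 4: Remaining total = 302 - 95 = 207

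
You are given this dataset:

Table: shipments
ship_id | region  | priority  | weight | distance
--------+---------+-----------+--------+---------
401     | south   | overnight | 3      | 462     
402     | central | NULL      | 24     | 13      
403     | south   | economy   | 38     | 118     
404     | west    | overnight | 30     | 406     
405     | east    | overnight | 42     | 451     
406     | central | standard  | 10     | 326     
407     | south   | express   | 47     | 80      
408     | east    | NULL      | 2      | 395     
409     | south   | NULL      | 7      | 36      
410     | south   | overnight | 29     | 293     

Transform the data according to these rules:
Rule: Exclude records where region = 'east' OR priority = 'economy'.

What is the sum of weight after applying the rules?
150

Step 1: Find records where region = 'east' OR priority = 'economy'
Step 2: 3 records match, summing to 82
Step 3: Original sum: 232
Step 4: Remaining sum = 232 - 82 = 150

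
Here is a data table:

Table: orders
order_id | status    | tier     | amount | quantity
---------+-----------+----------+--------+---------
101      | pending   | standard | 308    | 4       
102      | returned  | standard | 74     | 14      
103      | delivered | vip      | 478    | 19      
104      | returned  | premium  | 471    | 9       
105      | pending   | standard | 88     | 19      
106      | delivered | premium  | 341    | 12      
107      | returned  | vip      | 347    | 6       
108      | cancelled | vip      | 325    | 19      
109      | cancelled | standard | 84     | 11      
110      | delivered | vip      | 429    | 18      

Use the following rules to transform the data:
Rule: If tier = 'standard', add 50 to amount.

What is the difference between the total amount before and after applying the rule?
200

Step 1: Original sum of amount = 2945
Step 2: 4 records have tier = 'standard'
Step 3: Each affected record changes by 50
Step 4: Total change = 4 × 50 = 200
Step 5: New sum = 2945 + 200 = 3145
Step 6: Difference = |3145 - 2945| = 200
        (Sum increased by 200)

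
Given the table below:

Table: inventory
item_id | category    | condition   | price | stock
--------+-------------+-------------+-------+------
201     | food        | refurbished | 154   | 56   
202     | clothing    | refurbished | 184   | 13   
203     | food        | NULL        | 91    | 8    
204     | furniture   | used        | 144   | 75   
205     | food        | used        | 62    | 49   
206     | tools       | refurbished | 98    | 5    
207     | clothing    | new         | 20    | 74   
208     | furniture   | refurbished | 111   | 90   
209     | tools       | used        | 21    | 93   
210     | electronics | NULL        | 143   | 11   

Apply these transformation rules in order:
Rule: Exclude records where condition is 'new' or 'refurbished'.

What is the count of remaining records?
5

Step 1: Count records to exclude
  - 1 (new) + 4 (refurbished) = 5 records
Step 2: Total records: 10
Step 3: Remaining = 10 - 5 = 5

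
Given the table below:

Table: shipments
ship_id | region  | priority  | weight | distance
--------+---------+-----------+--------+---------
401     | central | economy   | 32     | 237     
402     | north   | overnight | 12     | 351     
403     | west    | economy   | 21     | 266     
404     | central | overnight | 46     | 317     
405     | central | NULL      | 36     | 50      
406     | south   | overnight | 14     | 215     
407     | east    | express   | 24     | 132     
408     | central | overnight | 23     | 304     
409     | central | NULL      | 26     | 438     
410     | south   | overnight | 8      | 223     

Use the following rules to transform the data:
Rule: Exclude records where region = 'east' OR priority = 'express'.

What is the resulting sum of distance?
2401

Step 1: Find records where region = 'east' OR priority = 'express'
Step 2: 1 records match, summing to 132
Step 3: Original sum: 2533
Step 4: Remaining sum = 2533 - 132 = 2401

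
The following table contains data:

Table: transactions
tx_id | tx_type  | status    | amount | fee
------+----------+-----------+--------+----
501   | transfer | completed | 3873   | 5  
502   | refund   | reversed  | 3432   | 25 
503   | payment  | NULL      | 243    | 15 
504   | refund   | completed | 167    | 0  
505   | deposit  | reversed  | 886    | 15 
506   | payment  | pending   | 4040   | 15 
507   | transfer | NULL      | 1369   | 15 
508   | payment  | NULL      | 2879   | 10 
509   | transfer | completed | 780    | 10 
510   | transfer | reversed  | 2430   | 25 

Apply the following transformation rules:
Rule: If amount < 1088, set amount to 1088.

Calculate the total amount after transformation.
22375

Step 1: 4 records have amount < 1088
Step 2: These records originally summed to 2076
Step 3: After setting to minimum: 4 × 1088 = 4352
Step 4: Unaffected records sum: 18023
Step 5: Final sum = 4352 + 18023 = 22375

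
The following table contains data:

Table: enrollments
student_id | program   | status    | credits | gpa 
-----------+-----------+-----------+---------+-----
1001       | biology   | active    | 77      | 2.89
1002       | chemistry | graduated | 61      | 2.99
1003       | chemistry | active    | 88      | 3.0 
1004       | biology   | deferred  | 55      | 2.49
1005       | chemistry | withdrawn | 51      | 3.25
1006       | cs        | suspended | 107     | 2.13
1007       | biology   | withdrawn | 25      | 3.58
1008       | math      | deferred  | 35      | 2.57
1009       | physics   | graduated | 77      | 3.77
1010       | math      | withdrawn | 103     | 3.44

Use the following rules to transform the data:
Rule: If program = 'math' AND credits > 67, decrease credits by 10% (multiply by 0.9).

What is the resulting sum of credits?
668.7

Step 1: Find records where program = 'math' AND credits > 67
Step 2: 1 records match, summing to 103
Step 3: After multiplier: 103 × 0.9 = 92.7
Step 4: Unaffected records sum: 576
Step 5: Final sum = 92.7 + 576 = 668.7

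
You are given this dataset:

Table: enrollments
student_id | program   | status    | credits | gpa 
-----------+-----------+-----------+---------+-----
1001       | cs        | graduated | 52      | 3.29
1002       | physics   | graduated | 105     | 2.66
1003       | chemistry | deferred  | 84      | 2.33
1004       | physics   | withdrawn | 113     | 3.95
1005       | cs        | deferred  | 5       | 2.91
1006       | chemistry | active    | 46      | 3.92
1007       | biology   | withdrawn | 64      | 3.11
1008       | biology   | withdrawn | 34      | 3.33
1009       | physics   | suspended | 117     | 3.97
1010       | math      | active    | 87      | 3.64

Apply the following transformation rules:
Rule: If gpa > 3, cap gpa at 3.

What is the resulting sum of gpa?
28.9

Step 1: 7 records have gpa > 3
Step 2: These records originally summed to 25.21
Step 3: After capping: 7 × 3 = 21
Step 4: Unaffected records sum: 7.9
Step 5: Final sum = 21 + 7.9 = 28.9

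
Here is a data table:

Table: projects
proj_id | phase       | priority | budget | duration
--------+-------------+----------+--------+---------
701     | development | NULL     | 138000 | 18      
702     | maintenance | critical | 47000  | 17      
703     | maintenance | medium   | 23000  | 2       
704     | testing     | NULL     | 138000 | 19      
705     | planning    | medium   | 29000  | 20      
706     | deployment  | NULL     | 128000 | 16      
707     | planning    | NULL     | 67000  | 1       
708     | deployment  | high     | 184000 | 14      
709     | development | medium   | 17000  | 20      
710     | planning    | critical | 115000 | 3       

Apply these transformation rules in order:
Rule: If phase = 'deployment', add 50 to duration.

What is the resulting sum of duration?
230

Step 1: Count records where phase = 'deployment': 2
Step 2: Total bonus added: 2 × 50 = 100
Step 3: Original sum of duration: 130
Step 4: Final sum = 130 + 100 = 230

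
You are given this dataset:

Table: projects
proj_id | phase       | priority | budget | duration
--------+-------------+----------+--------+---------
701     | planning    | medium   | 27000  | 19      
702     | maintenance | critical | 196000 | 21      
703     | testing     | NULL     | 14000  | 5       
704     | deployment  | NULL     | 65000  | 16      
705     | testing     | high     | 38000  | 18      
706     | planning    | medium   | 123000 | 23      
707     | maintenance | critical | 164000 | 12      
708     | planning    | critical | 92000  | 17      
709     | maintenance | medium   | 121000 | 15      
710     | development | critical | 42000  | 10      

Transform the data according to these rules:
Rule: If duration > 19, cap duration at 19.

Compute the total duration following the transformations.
150

Step 1: 2 records have duration > 19
Step 2: These records originally summed to 44
Step 3: After capping: 2 × 19 = 38
Step 4: Unaffected records sum: 112
Step 5: Final sum = 38 + 112 = 150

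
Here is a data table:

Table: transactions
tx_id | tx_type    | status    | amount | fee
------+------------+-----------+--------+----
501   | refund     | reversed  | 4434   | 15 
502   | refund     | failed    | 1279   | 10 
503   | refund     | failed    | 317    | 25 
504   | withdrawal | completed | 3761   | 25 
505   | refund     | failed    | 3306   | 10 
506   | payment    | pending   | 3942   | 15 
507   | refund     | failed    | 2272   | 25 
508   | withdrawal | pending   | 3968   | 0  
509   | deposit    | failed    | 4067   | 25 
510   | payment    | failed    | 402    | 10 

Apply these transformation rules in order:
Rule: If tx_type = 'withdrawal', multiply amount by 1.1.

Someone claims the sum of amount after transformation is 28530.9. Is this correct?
No, the correct result is 28520.9.

Step 1: Calculate the correct sum after transformation
Step 2: Apply multiplier 1.1 to records where tx_type = 'withdrawal'
Step 3: Correct result = 28520.9
Step 4: Claimed result = 28530.9
Step 5: 28520.9 ≠ 28530.9
Conclusion: The claimed result is incorrect. The correct answer is 28520.9.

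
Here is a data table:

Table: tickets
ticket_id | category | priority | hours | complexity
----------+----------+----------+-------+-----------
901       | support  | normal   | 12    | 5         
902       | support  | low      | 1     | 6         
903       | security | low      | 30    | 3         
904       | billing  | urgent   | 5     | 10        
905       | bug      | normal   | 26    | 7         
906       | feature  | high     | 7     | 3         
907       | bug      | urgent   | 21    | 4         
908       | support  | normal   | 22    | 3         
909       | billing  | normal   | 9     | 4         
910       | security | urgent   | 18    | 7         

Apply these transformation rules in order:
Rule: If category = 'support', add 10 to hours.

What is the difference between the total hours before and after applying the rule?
30

Step 1: Original sum of hours = 151
Step 2: 3 records have category = 'support'
Step 3: Each affected record changes by 10
Step 4: Total change = 3 × 10 = 30
Step 5: New sum = 151 + 30 = 181
Step 6: Difference = |181 - 151| = 30
        (Sum increased by 30)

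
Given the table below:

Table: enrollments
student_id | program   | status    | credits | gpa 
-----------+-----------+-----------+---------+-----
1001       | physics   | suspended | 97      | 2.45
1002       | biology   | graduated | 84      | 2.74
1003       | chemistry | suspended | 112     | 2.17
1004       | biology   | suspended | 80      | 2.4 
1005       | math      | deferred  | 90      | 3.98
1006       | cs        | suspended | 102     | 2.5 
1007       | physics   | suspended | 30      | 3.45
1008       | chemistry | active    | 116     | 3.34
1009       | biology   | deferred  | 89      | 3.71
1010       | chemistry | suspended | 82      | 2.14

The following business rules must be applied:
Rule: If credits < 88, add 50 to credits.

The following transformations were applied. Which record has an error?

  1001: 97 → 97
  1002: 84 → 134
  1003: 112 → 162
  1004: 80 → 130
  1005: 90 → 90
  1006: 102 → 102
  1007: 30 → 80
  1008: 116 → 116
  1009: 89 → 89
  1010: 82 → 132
Record 1003 has an error. The correct transformed value should be 112, not 162.

Step 1: Check each record against the rule
Step 2: Record 1003 has credits = 112
Step 3: Since 112 >= 88, the bonus should not have been applied
Step 4: Correct value = 112, but claimed value = 162
Conclusion: Record 1003 has the error.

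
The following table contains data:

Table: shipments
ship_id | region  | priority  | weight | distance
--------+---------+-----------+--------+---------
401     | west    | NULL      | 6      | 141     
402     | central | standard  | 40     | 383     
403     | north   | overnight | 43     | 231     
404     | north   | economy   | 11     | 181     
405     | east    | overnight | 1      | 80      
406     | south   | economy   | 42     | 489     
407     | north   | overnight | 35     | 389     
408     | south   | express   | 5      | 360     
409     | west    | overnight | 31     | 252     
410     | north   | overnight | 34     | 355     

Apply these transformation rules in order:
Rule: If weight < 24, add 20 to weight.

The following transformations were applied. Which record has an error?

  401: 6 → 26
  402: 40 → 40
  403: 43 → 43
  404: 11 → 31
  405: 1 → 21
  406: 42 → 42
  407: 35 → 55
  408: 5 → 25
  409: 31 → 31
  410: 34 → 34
Record 407 has an error. The correct transformed value should be 35, not 55.

Step 1: Check each record against the rule
Step 2: Record 407 has weight = 35
Step 3: Since 35 >= 24, the bonus should not have been applied
Step 4: Correct value = 35, but claimed value = 55
Conclusion: Record 407 has the error.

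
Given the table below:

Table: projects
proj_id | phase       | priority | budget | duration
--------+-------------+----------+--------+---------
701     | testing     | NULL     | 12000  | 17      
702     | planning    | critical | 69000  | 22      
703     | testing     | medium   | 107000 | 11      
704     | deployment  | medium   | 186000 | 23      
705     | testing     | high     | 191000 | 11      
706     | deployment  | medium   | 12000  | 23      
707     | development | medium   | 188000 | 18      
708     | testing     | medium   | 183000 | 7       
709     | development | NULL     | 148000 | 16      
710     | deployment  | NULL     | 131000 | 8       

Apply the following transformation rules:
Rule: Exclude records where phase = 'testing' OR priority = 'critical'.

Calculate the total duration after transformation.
88

Step 1: Find records where phase = 'testing' OR priority = 'critical'
Step 2: 5 records match, summing to 68
Step 3: Original sum: 156
Step 4: Remaining sum = 156 - 68 = 88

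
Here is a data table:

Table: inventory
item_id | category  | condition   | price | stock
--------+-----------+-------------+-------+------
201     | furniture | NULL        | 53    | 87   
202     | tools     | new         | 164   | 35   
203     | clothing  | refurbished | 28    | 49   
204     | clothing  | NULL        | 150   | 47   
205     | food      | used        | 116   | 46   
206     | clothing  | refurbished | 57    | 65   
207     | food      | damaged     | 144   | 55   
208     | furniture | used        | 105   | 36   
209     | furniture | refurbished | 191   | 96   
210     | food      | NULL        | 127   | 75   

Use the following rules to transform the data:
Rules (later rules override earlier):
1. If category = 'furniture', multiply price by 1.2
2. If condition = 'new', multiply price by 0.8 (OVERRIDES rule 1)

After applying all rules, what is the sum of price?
1172.0

Step 1: Rule 2 takes priority for records with condition = 'new'
  - 1 records: 164 × 0.8 = 131.2
Step 2: Rule 1 applies to remaining records with category = 'furniture'
  - 3 records: 349 × 1.2 = 418.8
Step 3: Other records unchanged: 622
Step 4: Final sum = 131.2 + 418.8 + 622 = 1172.0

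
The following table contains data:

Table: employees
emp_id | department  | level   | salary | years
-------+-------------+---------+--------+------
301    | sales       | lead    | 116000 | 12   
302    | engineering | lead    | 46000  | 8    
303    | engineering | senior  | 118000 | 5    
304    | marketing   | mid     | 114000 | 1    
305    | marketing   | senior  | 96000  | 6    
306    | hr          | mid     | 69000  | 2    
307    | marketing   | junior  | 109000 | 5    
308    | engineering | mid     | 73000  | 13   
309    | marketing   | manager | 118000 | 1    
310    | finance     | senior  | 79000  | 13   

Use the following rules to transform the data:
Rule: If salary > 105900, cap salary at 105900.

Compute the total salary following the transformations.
892500

Step 1: 5 records have salary > 105900
Step 2: These records originally summed to 575000
Step 3: After capping: 5 × 105900 = 529500
Step 4: Unaffected records sum: 363000
Step 5: Final sum = 529500 + 363000 = 892500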